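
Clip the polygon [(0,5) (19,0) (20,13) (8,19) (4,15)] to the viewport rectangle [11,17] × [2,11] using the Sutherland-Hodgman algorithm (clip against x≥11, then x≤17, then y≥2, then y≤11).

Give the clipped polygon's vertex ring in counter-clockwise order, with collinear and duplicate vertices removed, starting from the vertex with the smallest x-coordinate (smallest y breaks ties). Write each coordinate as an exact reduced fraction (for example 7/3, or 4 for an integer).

Clipped polygon: [(11,40/19) (57/5,2) (17,2) (17,11) (11,11)]

1. After x ≥ 11: [(11,40/19) (19,0) (20,13) (11,35/2)]
2. After x ≤ 17: [(11,40/19) (17,10/19) (17,29/2) (11,35/2)]
3. After y ≥ 2: [(11,40/19) (57/5,2) (17,2) (17,29/2) (11,35/2)]
4. After y ≤ 11: [(11,11) (11,40/19) (57/5,2) (17,2) (17,11)]
5. Canonical ring: [(11,40/19) (57/5,2) (17,2) (17,11) (11,11)]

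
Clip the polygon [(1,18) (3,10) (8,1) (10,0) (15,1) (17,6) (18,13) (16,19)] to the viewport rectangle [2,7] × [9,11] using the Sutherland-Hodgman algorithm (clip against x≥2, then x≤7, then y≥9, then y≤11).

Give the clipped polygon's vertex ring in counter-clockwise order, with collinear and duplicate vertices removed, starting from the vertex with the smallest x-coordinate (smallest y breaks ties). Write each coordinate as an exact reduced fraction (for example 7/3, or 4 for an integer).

Clipped polygon: [(11/4,11) (3,10) (32/9,9) (7,9) (7,11)]

1. After x ≥ 2: [(2,271/15) (2,14) (3,10) (8,1) (10,0) (15,1) (17,6) (18,13) (16,19)]
2. After x ≤ 7: [(7,92/5) (2,271/15) (2,14) (3,10) (7,14/5)]
3. After y ≥ 9: [(7,9) (7,92/5) (2,271/15) (2,14) (3,10) (32/9,9)]
4. After y ≤ 11: [(7,9) (7,11) (11/4,11) (3,10) (32/9,9)]
5. Canonical ring: [(11/4,11) (3,10) (32/9,9) (7,9) (7,11)]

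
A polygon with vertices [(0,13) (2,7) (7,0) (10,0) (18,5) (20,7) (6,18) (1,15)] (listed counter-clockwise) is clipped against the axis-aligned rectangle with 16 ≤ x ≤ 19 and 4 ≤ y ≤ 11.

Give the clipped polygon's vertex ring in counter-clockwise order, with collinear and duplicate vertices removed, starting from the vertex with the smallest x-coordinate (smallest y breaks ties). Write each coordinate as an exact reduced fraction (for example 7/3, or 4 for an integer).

Clipped polygon: [(16,4) (82/5,4) (18,5) (19,6) (19,109/14) (16,71/7)]

1. After x ≥ 16: [(16,15/4) (18,5) (20,7) (16,71/7)]
2. After x ≤ 19: [(16,15/4) (18,5) (19,6) (19,109/14) (16,71/7)]
3. After y ≥ 4: [(16,4) (82/5,4) (18,5) (19,6) (19,109/14) (16,71/7)]
4. After y ≤ 11: [(16,4) (82/5,4) (18,5) (19,6) (19,109/14) (16,71/7)]
5. Canonical ring: [(16,4) (82/5,4) (18,5) (19,6) (19,109/14) (16,71/7)]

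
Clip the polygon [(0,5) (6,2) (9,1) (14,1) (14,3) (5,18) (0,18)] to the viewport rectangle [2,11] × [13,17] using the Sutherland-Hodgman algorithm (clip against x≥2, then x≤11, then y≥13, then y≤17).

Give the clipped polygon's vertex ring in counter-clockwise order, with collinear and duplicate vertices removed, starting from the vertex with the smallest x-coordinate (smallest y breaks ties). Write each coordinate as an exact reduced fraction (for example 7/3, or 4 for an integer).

Clipped polygon: [(2,13) (8,13) (28/5,17) (2,17)]

1. After x ≥ 2: [(2,4) (6,2) (9,1) (14,1) (14,3) (5,18) (2,18)]
2. After x ≤ 11: [(2,4) (6,2) (9,1) (11,1) (11,8) (5,18) (2,18)]
3. After y ≥ 13: [(2,13) (8,13) (5,18) (2,18)]
4. After y ≤ 17: [(2,17) (2,13) (8,13) (28/5,17)]
5. Canonical ring: [(2,13) (8,13) (28/5,17) (2,17)]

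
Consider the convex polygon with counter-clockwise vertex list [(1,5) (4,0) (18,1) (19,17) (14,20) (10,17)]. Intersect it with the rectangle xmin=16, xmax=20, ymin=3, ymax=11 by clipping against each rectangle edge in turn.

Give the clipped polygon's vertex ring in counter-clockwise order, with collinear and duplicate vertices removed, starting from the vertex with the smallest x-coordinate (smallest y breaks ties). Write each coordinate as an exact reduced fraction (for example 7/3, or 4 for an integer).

1. After x ≥ 16: [(16,6/7) (18,1) (19,17) (16,94/5)]
2. After x ≤ 20: [(16,6/7) (18,1) (19,17) (16,94/5)]
3. After y ≥ 3: [(16,3) (145/8,3) (19,17) (16,94/5)]
4. After y ≤ 11: [(16,11) (16,3) (145/8,3) (149/8,11)]
5. Canonical ring: [(16,3) (145/8,3) (149/8,11) (16,11)]

Clipped polygon: [(16,3) (145/8,3) (149/8,11) (16,11)]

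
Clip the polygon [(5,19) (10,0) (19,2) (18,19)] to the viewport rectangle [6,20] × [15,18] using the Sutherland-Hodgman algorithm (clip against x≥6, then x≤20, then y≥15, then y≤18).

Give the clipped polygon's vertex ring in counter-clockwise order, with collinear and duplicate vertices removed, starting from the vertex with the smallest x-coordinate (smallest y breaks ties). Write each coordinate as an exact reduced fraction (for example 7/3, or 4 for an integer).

1. After x ≥ 6: [(6,19) (6,76/5) (10,0) (19,2) (18,19)]
2. After x ≤ 20: [(6,19) (6,76/5) (10,0) (19,2) (18,19)]
3. After y ≥ 15: [(6,19) (6,76/5) (115/19,15) (310/17,15) (18,19)]
4. After y ≤ 18: [(6,18) (6,76/5) (115/19,15) (310/17,15) (307/17,18)]
5. Canonical ring: [(6,76/5) (115/19,15) (310/17,15) (307/17,18) (6,18)]

Clipped polygon: [(6,76/5) (115/19,15) (310/17,15) (307/17,18) (6,18)]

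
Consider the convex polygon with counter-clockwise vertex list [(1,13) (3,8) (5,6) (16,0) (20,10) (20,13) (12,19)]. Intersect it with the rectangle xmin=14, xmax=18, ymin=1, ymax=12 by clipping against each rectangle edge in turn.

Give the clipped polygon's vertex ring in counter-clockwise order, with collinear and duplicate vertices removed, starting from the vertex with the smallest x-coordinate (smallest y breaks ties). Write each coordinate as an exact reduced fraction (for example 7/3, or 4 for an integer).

1. After x ≥ 14: [(14,12/11) (16,0) (20,10) (20,13) (14,35/2)]
2. After x ≤ 18: [(14,12/11) (16,0) (18,5) (18,29/2) (14,35/2)]
3. After y ≥ 1: [(14,12/11) (85/6,1) (82/5,1) (18,5) (18,29/2) (14,35/2)]
4. After y ≤ 12: [(14,12) (14,12/11) (85/6,1) (82/5,1) (18,5) (18,12)]
5. Canonical ring: [(14,12/11) (85/6,1) (82/5,1) (18,5) (18,12) (14,12)]

Clipped polygon: [(14,12/11) (85/6,1) (82/5,1) (18,5) (18,12) (14,12)]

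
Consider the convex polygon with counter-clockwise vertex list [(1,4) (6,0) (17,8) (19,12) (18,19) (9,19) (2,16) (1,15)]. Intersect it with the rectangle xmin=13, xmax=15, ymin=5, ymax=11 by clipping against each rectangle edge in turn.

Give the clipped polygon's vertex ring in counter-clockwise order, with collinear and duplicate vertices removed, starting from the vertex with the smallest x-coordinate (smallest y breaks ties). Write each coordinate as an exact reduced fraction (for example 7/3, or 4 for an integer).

Clipped polygon: [(13,56/11) (15,72/11) (15,11) (13,11)]

1. After x ≥ 13: [(13,56/11) (17,8) (19,12) (18,19) (13,19)]
2. After x ≤ 15: [(13,56/11) (15,72/11) (15,19) (13,19)]
3. After y ≥ 5: [(13,56/11) (15,72/11) (15,19) (13,19)]
4. After y ≤ 11: [(13,11) (13,56/11) (15,72/11) (15,11)]
5. Canonical ring: [(13,56/11) (15,72/11) (15,11) (13,11)]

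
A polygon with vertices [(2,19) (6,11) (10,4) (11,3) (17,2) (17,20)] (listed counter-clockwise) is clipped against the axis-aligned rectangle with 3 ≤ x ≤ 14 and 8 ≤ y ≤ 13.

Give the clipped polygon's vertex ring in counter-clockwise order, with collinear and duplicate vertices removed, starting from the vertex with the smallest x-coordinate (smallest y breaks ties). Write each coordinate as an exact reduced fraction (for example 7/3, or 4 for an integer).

1. After x ≥ 3: [(3,286/15) (3,17) (6,11) (10,4) (11,3) (17,2) (17,20)]
2. After x ≤ 14: [(14,99/5) (3,286/15) (3,17) (6,11) (10,4) (11,3) (14,5/2)]
3. After y ≥ 8: [(14,8) (14,99/5) (3,286/15) (3,17) (6,11) (54/7,8)]
4. After y ≤ 13: [(14,8) (14,13) (5,13) (6,11) (54/7,8)]
5. Canonical ring: [(5,13) (6,11) (54/7,8) (14,8) (14,13)]

Clipped polygon: [(5,13) (6,11) (54/7,8) (14,8) (14,13)]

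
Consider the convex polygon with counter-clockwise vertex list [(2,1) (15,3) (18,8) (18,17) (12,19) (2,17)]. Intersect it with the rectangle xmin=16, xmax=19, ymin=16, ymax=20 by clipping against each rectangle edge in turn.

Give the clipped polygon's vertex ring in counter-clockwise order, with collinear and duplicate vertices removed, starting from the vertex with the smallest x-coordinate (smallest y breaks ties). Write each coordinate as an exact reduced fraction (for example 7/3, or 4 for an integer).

1. After x ≥ 16: [(16,14/3) (18,8) (18,17) (16,53/3)]
2. After x ≤ 19: [(16,14/3) (18,8) (18,17) (16,53/3)]
3. After y ≥ 16: [(16,16) (18,16) (18,17) (16,53/3)]
4. After y ≤ 20: [(16,16) (18,16) (18,17) (16,53/3)]
5. Canonical ring: [(16,16) (18,16) (18,17) (16,53/3)]

Clipped polygon: [(16,16) (18,16) (18,17) (16,53/3)]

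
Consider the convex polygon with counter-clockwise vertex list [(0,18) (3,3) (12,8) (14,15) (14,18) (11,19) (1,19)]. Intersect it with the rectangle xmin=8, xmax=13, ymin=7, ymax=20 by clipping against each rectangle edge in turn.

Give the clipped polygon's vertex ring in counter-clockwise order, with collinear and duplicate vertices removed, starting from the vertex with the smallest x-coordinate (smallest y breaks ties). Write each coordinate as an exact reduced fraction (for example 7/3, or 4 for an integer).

Clipped polygon: [(8,7) (51/5,7) (12,8) (13,23/2) (13,55/3) (11,19) (8,19)]

1. After x ≥ 8: [(8,52/9) (12,8) (14,15) (14,18) (11,19) (8,19)]
2. After x ≤ 13: [(8,52/9) (12,8) (13,23/2) (13,55/3) (11,19) (8,19)]
3. After y ≥ 7: [(8,7) (51/5,7) (12,8) (13,23/2) (13,55/3) (11,19) (8,19)]
4. After y ≤ 20: [(8,7) (51/5,7) (12,8) (13,23/2) (13,55/3) (11,19) (8,19)]
5. Canonical ring: [(8,7) (51/5,7) (12,8) (13,23/2) (13,55/3) (11,19) (8,19)]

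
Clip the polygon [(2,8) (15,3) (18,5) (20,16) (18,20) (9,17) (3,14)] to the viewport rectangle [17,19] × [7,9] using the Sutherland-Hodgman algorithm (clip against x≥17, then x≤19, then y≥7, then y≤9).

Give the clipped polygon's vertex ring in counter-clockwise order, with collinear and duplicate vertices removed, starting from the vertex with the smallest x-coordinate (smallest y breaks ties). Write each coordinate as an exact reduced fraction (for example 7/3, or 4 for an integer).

Clipped polygon: [(17,7) (202/11,7) (206/11,9) (17,9)]

1. After x ≥ 17: [(17,13/3) (18,5) (20,16) (18,20) (17,59/3)]
2. After x ≤ 19: [(17,13/3) (18,5) (19,21/2) (19,18) (18,20) (17,59/3)]
3. After y ≥ 7: [(17,7) (202/11,7) (19,21/2) (19,18) (18,20) (17,59/3)]
4. After y ≤ 9: [(17,9) (17,7) (202/11,7) (206/11,9)]
5. Canonical ring: [(17,7) (202/11,7) (206/11,9) (17,9)]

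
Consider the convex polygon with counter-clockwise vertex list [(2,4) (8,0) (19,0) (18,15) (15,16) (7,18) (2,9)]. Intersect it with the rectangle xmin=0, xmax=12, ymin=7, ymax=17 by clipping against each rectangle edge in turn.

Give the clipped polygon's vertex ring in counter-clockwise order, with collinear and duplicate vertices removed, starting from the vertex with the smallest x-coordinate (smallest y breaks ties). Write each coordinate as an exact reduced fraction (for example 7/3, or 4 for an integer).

1. After x ≥ 0: [(2,4) (8,0) (19,0) (18,15) (15,16) (7,18) (2,9)]
2. After x ≤ 12: [(2,4) (8,0) (12,0) (12,67/4) (7,18) (2,9)]
3. After y ≥ 7: [(2,7) (12,7) (12,67/4) (7,18) (2,9)]
4. After y ≤ 17: [(2,7) (12,7) (12,67/4) (11,17) (58/9,17) (2,9)]
5. Canonical ring: [(2,7) (12,7) (12,67/4) (11,17) (58/9,17) (2,9)]

Clipped polygon: [(2,7) (12,7) (12,67/4) (11,17) (58/9,17) (2,9)]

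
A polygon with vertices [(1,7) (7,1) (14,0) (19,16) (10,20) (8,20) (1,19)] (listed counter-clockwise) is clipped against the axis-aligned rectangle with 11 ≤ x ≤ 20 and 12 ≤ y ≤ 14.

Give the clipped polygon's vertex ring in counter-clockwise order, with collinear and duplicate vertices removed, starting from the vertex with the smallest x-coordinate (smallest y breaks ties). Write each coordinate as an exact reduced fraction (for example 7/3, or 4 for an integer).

1. After x ≥ 11: [(11,3/7) (14,0) (19,16) (11,176/9)]
2. After x ≤ 20: [(11,3/7) (14,0) (19,16) (11,176/9)]
3. After y ≥ 12: [(11,12) (71/4,12) (19,16) (11,176/9)]
4. After y ≤ 14: [(11,14) (11,12) (71/4,12) (147/8,14)]
5. Canonical ring: [(11,12) (71/4,12) (147/8,14) (11,14)]

Clipped polygon: [(11,12) (71/4,12) (147/8,14) (11,14)]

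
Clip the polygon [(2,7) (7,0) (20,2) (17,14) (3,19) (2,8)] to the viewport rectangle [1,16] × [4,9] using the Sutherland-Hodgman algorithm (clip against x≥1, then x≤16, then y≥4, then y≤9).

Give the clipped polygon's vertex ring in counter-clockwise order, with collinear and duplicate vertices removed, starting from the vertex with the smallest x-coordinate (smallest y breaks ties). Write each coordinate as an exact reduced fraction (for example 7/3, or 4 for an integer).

1. After x ≥ 1: [(2,7) (7,0) (20,2) (17,14) (3,19) (2,8)]
2. After x ≤ 16: [(2,7) (7,0) (16,18/13) (16,201/14) (3,19) (2,8)]
3. After y ≥ 4: [(2,7) (29/7,4) (16,4) (16,201/14) (3,19) (2,8)]
4. After y ≤ 9: [(2,7) (29/7,4) (16,4) (16,9) (23/11,9) (2,8)]
5. Canonical ring: [(2,7) (29/7,4) (16,4) (16,9) (23/11,9) (2,8)]

Clipped polygon: [(2,7) (29/7,4) (16,4) (16,9) (23/11,9) (2,8)]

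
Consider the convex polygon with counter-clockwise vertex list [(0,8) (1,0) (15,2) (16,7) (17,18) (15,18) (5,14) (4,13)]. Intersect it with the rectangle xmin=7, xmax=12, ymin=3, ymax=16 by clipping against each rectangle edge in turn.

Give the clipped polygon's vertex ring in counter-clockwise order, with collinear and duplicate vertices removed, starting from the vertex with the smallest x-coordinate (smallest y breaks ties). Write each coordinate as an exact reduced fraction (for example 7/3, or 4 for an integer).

Clipped polygon: [(7,3) (12,3) (12,16) (10,16) (7,74/5)]

1. After x ≥ 7: [(7,6/7) (15,2) (16,7) (17,18) (15,18) (7,74/5)]
2. After x ≤ 12: [(7,6/7) (12,11/7) (12,84/5) (7,74/5)]
3. After y ≥ 3: [(7,3) (12,3) (12,84/5) (7,74/5)]
4. After y ≤ 16: [(7,3) (12,3) (12,16) (10,16) (7,74/5)]
5. Canonical ring: [(7,3) (12,3) (12,16) (10,16) (7,74/5)]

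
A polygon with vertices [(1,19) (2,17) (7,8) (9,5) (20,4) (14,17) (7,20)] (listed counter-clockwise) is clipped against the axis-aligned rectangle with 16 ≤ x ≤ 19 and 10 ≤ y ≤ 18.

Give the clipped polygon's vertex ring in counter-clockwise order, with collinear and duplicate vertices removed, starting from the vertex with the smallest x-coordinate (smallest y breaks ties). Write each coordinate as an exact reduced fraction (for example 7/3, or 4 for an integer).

1. After x ≥ 16: [(16,48/11) (20,4) (16,38/3)]
2. After x ≤ 19: [(16,48/11) (19,45/11) (19,37/6) (16,38/3)]
3. After y ≥ 10: [(16,10) (224/13,10) (16,38/3)]
4. After y ≤ 18: [(16,10) (224/13,10) (16,38/3)]
5. Canonical ring: [(16,10) (224/13,10) (16,38/3)]

Clipped polygon: [(16,10) (224/13,10) (16,38/3)]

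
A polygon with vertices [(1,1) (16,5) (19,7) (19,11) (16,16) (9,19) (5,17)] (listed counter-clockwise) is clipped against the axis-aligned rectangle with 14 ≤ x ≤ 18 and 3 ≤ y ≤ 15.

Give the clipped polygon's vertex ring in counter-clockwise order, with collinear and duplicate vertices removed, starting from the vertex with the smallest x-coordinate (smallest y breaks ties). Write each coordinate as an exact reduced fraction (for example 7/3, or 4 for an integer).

1. After x ≥ 14: [(14,67/15) (16,5) (19,7) (19,11) (16,16) (14,118/7)]
2. After x ≤ 18: [(14,67/15) (16,5) (18,19/3) (18,38/3) (16,16) (14,118/7)]
3. After y ≥ 3: [(14,67/15) (16,5) (18,19/3) (18,38/3) (16,16) (14,118/7)]
4. After y ≤ 15: [(14,15) (14,67/15) (16,5) (18,19/3) (18,38/3) (83/5,15)]
5. Canonical ring: [(14,67/15) (16,5) (18,19/3) (18,38/3) (83/5,15) (14,15)]

Clipped polygon: [(14,67/15) (16,5) (18,19/3) (18,38/3) (83/5,15) (14,15)]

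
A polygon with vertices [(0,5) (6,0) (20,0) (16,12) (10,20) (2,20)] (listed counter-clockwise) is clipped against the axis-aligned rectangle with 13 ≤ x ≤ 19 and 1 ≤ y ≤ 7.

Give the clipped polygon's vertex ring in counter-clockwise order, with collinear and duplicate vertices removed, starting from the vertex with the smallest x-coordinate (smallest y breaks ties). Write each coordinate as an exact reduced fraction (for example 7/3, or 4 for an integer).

1. After x ≥ 13: [(13,0) (20,0) (16,12) (13,16)]
2. After x ≤ 19: [(13,0) (19,0) (19,3) (16,12) (13,16)]
3. After y ≥ 1: [(13,1) (19,1) (19,3) (16,12) (13,16)]
4. After y ≤ 7: [(13,7) (13,1) (19,1) (19,3) (53/3,7)]
5. Canonical ring: [(13,1) (19,1) (19,3) (53/3,7) (13,7)]

Clipped polygon: [(13,1) (19,1) (19,3) (53/3,7) (13,7)]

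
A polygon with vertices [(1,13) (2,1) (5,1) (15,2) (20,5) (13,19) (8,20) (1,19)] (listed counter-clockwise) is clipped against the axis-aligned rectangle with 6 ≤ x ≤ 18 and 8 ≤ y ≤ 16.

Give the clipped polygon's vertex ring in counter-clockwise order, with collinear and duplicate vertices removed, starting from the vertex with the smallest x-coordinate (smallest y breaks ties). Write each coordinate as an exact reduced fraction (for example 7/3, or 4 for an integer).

1. After x ≥ 6: [(6,11/10) (15,2) (20,5) (13,19) (8,20) (6,138/7)]
2. After x ≤ 18: [(6,11/10) (15,2) (18,19/5) (18,9) (13,19) (8,20) (6,138/7)]
3. After y ≥ 8: [(6,8) (18,8) (18,9) (13,19) (8,20) (6,138/7)]
4. After y ≤ 16: [(6,16) (6,8) (18,8) (18,9) (29/2,16)]
5. Canonical ring: [(6,8) (18,8) (18,9) (29/2,16) (6,16)]

Clipped polygon: [(6,8) (18,8) (18,9) (29/2,16) (6,16)]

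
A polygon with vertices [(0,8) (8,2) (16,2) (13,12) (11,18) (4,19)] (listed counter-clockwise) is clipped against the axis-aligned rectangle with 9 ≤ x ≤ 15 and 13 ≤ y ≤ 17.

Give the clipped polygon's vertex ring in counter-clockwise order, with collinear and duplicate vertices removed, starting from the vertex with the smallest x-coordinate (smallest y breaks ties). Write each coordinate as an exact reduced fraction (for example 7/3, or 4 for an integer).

1. After x ≥ 9: [(9,2) (16,2) (13,12) (11,18) (9,128/7)]
2. After x ≤ 15: [(9,2) (15,2) (15,16/3) (13,12) (11,18) (9,128/7)]
3. After y ≥ 13: [(9,13) (38/3,13) (11,18) (9,128/7)]
4. After y ≤ 17: [(9,17) (9,13) (38/3,13) (34/3,17)]
5. Canonical ring: [(9,13) (38/3,13) (34/3,17) (9,17)]

Clipped polygon: [(9,13) (38/3,13) (34/3,17) (9,17)]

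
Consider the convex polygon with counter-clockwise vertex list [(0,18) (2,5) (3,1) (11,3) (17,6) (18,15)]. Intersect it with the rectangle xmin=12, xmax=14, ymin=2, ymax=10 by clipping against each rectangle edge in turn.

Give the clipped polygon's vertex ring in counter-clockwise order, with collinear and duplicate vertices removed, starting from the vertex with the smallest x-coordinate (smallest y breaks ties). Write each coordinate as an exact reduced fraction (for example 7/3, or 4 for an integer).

Clipped polygon: [(12,7/2) (14,9/2) (14,10) (12,10)]

1. After x ≥ 12: [(12,16) (12,7/2) (17,6) (18,15)]
2. After x ≤ 14: [(14,47/3) (12,16) (12,7/2) (14,9/2)]
3. After y ≥ 2: [(14,47/3) (12,16) (12,7/2) (14,9/2)]
4. After y ≤ 10: [(14,10) (12,10) (12,7/2) (14,9/2)]
5. Canonical ring: [(12,7/2) (14,9/2) (14,10) (12,10)]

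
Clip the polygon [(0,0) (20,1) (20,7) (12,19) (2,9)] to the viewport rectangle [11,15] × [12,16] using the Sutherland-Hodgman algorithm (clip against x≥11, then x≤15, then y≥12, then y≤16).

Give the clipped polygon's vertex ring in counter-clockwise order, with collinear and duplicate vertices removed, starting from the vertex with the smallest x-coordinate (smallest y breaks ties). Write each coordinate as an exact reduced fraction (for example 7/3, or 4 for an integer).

Clipped polygon: [(11,12) (15,12) (15,29/2) (14,16) (11,16)]

1. After x ≥ 11: [(11,11/20) (20,1) (20,7) (12,19) (11,18)]
2. After x ≤ 15: [(11,11/20) (15,3/4) (15,29/2) (12,19) (11,18)]
3. After y ≥ 12: [(11,12) (15,12) (15,29/2) (12,19) (11,18)]
4. After y ≤ 16: [(11,16) (11,12) (15,12) (15,29/2) (14,16)]
5. Canonical ring: [(11,12) (15,12) (15,29/2) (14,16) (11,16)]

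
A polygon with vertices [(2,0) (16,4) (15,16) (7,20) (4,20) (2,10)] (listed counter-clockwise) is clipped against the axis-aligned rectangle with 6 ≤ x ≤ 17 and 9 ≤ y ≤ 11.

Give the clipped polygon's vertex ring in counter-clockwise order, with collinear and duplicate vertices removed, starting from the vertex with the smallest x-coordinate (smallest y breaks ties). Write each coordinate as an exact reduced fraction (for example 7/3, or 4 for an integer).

1. After x ≥ 6: [(6,8/7) (16,4) (15,16) (7,20) (6,20)]
2. After x ≤ 17: [(6,8/7) (16,4) (15,16) (7,20) (6,20)]
3. After y ≥ 9: [(6,9) (187/12,9) (15,16) (7,20) (6,20)]
4. After y ≤ 11: [(6,11) (6,9) (187/12,9) (185/12,11)]
5. Canonical ring: [(6,9) (187/12,9) (185/12,11) (6,11)]

Clipped polygon: [(6,9) (187/12,9) (185/12,11) (6,11)]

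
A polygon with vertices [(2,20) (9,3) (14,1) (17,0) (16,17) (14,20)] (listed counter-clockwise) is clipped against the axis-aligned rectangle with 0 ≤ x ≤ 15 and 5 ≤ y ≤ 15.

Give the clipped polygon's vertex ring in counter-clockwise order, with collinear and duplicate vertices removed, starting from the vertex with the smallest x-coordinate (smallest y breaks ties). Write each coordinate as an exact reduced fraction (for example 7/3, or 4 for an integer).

1. After x ≥ 0: [(2,20) (9,3) (14,1) (17,0) (16,17) (14,20)]
2. After x ≤ 15: [(2,20) (9,3) (14,1) (15,2/3) (15,37/2) (14,20)]
3. After y ≥ 5: [(2,20) (139/17,5) (15,5) (15,37/2) (14,20)]
4. After y ≤ 15: [(69/17,15) (139/17,5) (15,5) (15,15)]
5. Canonical ring: [(69/17,15) (139/17,5) (15,5) (15,15)]

Clipped polygon: [(69/17,15) (139/17,5) (15,5) (15,15)]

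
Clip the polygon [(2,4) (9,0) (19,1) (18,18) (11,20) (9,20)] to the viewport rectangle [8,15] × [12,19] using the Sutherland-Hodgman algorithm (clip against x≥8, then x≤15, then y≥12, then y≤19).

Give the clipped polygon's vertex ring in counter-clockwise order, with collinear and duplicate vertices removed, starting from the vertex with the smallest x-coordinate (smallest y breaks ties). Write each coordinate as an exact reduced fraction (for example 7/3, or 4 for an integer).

Clipped polygon: [(8,12) (15,12) (15,132/7) (29/2,19) (137/16,19) (8,124/7)]

1. After x ≥ 8: [(8,124/7) (8,4/7) (9,0) (19,1) (18,18) (11,20) (9,20)]
2. After x ≤ 15: [(8,124/7) (8,4/7) (9,0) (15,3/5) (15,132/7) (11,20) (9,20)]
3. After y ≥ 12: [(8,124/7) (8,12) (15,12) (15,132/7) (11,20) (9,20)]
4. After y ≤ 19: [(137/16,19) (8,124/7) (8,12) (15,12) (15,132/7) (29/2,19)]
5. Canonical ring: [(8,12) (15,12) (15,132/7) (29/2,19) (137/16,19) (8,124/7)]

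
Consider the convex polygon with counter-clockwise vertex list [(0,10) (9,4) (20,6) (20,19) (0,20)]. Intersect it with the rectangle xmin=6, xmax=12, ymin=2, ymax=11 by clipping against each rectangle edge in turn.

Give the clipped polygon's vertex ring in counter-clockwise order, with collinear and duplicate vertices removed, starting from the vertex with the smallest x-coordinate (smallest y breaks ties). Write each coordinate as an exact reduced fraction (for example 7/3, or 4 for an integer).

1. After x ≥ 6: [(6,6) (9,4) (20,6) (20,19) (6,197/10)]
2. After x ≤ 12: [(6,6) (9,4) (12,50/11) (12,97/5) (6,197/10)]
3. After y ≥ 2: [(6,6) (9,4) (12,50/11) (12,97/5) (6,197/10)]
4. After y ≤ 11: [(6,11) (6,6) (9,4) (12,50/11) (12,11)]
5. Canonical ring: [(6,6) (9,4) (12,50/11) (12,11) (6,11)]

Clipped polygon: [(6,6) (9,4) (12,50/11) (12,11) (6,11)]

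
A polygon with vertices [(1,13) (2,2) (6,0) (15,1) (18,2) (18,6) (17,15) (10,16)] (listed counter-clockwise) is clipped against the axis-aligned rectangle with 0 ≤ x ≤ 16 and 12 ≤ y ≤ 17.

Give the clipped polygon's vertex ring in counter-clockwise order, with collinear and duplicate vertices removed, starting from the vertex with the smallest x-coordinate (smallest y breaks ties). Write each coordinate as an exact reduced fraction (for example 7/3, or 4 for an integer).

Clipped polygon: [(1,13) (12/11,12) (16,12) (16,106/7) (10,16)]

1. After x ≥ 0: [(1,13) (2,2) (6,0) (15,1) (18,2) (18,6) (17,15) (10,16)]
2. After x ≤ 16: [(1,13) (2,2) (6,0) (15,1) (16,4/3) (16,106/7) (10,16)]
3. After y ≥ 12: [(1,13) (12/11,12) (16,12) (16,106/7) (10,16)]
4. After y ≤ 17: [(1,13) (12/11,12) (16,12) (16,106/7) (10,16)]
5. Canonical ring: [(1,13) (12/11,12) (16,12) (16,106/7) (10,16)]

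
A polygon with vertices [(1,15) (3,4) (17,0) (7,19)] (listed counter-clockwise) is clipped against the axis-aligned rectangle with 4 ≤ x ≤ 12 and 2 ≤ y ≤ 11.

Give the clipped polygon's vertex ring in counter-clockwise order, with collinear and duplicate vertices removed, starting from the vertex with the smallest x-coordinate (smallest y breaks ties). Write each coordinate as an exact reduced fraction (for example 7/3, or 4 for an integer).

1. After x ≥ 4: [(4,17) (4,26/7) (17,0) (7,19)]
2. After x ≤ 12: [(4,17) (4,26/7) (12,10/7) (12,19/2) (7,19)]
3. After y ≥ 2: [(4,17) (4,26/7) (10,2) (12,2) (12,19/2) (7,19)]
4. After y ≤ 11: [(4,11) (4,26/7) (10,2) (12,2) (12,19/2) (213/19,11)]
5. Canonical ring: [(4,26/7) (10,2) (12,2) (12,19/2) (213/19,11) (4,11)]

Clipped polygon: [(4,26/7) (10,2) (12,2) (12,19/2) (213/19,11) (4,11)]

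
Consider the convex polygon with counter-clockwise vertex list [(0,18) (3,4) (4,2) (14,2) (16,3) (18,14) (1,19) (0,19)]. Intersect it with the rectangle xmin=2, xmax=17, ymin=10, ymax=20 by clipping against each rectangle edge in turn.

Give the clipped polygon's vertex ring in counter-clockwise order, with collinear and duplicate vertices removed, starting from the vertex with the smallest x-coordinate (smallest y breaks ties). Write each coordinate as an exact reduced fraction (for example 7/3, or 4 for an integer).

Clipped polygon: [(2,10) (17,10) (17,243/17) (2,318/17)]

1. After x ≥ 2: [(2,26/3) (3,4) (4,2) (14,2) (16,3) (18,14) (2,318/17)]
2. After x ≤ 17: [(2,26/3) (3,4) (4,2) (14,2) (16,3) (17,17/2) (17,243/17) (2,318/17)]
3. After y ≥ 10: [(2,10) (17,10) (17,243/17) (2,318/17)]
4. After y ≤ 20: [(2,10) (17,10) (17,243/17) (2,318/17)]
5. Canonical ring: [(2,10) (17,10) (17,243/17) (2,318/17)]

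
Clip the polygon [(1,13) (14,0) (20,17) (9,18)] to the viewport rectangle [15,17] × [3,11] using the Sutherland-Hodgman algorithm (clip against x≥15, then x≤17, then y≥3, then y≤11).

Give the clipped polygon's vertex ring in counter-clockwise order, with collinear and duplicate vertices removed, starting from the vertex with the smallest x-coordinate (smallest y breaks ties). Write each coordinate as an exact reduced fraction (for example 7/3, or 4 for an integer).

Clipped polygon: [(15,3) (256/17,3) (17,17/2) (17,11) (15,11)]

1. After x ≥ 15: [(15,17/6) (20,17) (15,192/11)]
2. After x ≤ 17: [(15,17/6) (17,17/2) (17,190/11) (15,192/11)]
3. After y ≥ 3: [(15,3) (256/17,3) (17,17/2) (17,190/11) (15,192/11)]
4. After y ≤ 11: [(15,11) (15,3) (256/17,3) (17,17/2) (17,11)]
5. Canonical ring: [(15,3) (256/17,3) (17,17/2) (17,11) (15,11)]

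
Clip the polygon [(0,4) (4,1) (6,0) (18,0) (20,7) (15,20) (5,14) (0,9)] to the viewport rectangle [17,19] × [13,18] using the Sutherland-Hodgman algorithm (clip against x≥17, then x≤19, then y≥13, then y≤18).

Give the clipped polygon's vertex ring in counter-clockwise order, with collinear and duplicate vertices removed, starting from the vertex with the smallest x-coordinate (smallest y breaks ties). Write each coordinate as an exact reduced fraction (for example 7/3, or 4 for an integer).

1. After x ≥ 17: [(17,0) (18,0) (20,7) (17,74/5)]
2. After x ≤ 19: [(17,0) (18,0) (19,7/2) (19,48/5) (17,74/5)]
3. After y ≥ 13: [(17,13) (230/13,13) (17,74/5)]
4. After y ≤ 18: [(17,13) (230/13,13) (17,74/5)]
5. Canonical ring: [(17,13) (230/13,13) (17,74/5)]

Clipped polygon: [(17,13) (230/13,13) (17,74/5)]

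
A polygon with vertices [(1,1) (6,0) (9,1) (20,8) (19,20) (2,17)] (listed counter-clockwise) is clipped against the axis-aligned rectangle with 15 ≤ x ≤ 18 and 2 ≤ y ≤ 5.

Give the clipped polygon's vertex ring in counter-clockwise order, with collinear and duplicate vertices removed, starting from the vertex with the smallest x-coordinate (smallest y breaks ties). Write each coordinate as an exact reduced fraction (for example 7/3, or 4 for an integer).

1. After x ≥ 15: [(15,53/11) (20,8) (19,20) (15,328/17)]
2. After x ≤ 18: [(15,53/11) (18,74/11) (18,337/17) (15,328/17)]
3. After y ≥ 2: [(15,53/11) (18,74/11) (18,337/17) (15,328/17)]
4. After y ≤ 5: [(15,5) (15,53/11) (107/7,5)]
5. Canonical ring: [(15,53/11) (107/7,5) (15,5)]

Clipped polygon: [(15,53/11) (107/7,5) (15,5)]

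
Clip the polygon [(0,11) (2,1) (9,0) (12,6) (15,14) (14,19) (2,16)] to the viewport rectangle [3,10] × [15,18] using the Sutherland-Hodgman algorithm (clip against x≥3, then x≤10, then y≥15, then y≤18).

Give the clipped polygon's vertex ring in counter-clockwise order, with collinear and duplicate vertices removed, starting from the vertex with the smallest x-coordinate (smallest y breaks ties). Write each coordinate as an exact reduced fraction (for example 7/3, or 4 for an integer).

1. After x ≥ 3: [(3,6/7) (9,0) (12,6) (15,14) (14,19) (3,65/4)]
2. After x ≤ 10: [(3,6/7) (9,0) (10,2) (10,18) (3,65/4)]
3. After y ≥ 15: [(3,15) (10,15) (10,18) (3,65/4)]
4. After y ≤ 18: [(3,15) (10,15) (10,18) (3,65/4)]
5. Canonical ring: [(3,15) (10,15) (10,18) (3,65/4)]

Clipped polygon: [(3,15) (10,15) (10,18) (3,65/4)]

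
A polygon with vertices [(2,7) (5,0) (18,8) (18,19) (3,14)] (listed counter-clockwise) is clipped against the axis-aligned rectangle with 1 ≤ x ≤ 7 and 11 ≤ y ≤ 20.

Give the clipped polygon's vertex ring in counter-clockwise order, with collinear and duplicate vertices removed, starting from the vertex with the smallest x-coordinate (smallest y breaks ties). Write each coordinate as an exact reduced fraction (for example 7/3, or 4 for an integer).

1. After x ≥ 1: [(2,7) (5,0) (18,8) (18,19) (3,14)]
2. After x ≤ 7: [(2,7) (5,0) (7,16/13) (7,46/3) (3,14)]
3. After y ≥ 11: [(18/7,11) (7,11) (7,46/3) (3,14)]
4. After y ≤ 20: [(18/7,11) (7,11) (7,46/3) (3,14)]
5. Canonical ring: [(18/7,11) (7,11) (7,46/3) (3,14)]

Clipped polygon: [(18/7,11) (7,11) (7,46/3) (3,14)]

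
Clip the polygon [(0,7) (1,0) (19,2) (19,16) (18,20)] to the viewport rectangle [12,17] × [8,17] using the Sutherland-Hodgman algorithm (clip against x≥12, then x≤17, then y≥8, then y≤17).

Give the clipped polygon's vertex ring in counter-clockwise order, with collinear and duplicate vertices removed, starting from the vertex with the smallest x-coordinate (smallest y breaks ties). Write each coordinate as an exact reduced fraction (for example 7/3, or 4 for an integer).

1. After x ≥ 12: [(12,47/3) (12,11/9) (19,2) (19,16) (18,20)]
2. After x ≤ 17: [(17,347/18) (12,47/3) (12,11/9) (17,16/9)]
3. After y ≥ 8: [(17,8) (17,347/18) (12,47/3) (12,8)]
4. After y ≤ 17: [(17,8) (17,17) (180/13,17) (12,47/3) (12,8)]
5. Canonical ring: [(12,8) (17,8) (17,17) (180/13,17) (12,47/3)]

Clipped polygon: [(12,8) (17,8) (17,17) (180/13,17) (12,47/3)]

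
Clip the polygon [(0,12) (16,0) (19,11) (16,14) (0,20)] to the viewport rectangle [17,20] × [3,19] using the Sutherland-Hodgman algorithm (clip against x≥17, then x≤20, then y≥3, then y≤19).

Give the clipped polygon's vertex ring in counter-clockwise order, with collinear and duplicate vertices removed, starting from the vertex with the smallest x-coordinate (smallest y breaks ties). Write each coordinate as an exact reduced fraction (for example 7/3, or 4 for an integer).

1. After x ≥ 17: [(17,11/3) (19,11) (17,13)]
2. After x ≤ 20: [(17,11/3) (19,11) (17,13)]
3. After y ≥ 3: [(17,11/3) (19,11) (17,13)]
4. After y ≤ 19: [(17,11/3) (19,11) (17,13)]
5. Canonical ring: [(17,11/3) (19,11) (17,13)]

Clipped polygon: [(17,11/3) (19,11) (17,13)]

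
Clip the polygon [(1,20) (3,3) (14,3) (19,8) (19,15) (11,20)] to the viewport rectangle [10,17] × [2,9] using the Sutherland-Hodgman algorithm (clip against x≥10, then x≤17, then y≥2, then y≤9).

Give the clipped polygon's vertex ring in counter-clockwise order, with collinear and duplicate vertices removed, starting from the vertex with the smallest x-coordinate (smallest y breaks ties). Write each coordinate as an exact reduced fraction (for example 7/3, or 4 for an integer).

1. After x ≥ 10: [(10,20) (10,3) (14,3) (19,8) (19,15) (11,20)]
2. After x ≤ 17: [(10,20) (10,3) (14,3) (17,6) (17,65/4) (11,20)]
3. After y ≥ 2: [(10,20) (10,3) (14,3) (17,6) (17,65/4) (11,20)]
4. After y ≤ 9: [(10,9) (10,3) (14,3) (17,6) (17,9)]
5. Canonical ring: [(10,3) (14,3) (17,6) (17,9) (10,9)]

Clipped polygon: [(10,3) (14,3) (17,6) (17,9) (10,9)]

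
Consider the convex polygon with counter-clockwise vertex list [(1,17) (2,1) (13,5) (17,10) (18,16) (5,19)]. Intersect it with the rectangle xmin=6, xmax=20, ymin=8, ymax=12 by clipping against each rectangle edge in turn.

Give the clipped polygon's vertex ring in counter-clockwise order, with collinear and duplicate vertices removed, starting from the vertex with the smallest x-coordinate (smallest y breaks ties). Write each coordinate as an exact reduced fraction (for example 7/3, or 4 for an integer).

1. After x ≥ 6: [(6,27/11) (13,5) (17,10) (18,16) (6,244/13)]
2. After x ≤ 20: [(6,27/11) (13,5) (17,10) (18,16) (6,244/13)]
3. After y ≥ 8: [(6,8) (77/5,8) (17,10) (18,16) (6,244/13)]
4. After y ≤ 12: [(6,12) (6,8) (77/5,8) (17,10) (52/3,12)]
5. Canonical ring: [(6,8) (77/5,8) (17,10) (52/3,12) (6,12)]

Clipped polygon: [(6,8) (77/5,8) (17,10) (52/3,12) (6,12)]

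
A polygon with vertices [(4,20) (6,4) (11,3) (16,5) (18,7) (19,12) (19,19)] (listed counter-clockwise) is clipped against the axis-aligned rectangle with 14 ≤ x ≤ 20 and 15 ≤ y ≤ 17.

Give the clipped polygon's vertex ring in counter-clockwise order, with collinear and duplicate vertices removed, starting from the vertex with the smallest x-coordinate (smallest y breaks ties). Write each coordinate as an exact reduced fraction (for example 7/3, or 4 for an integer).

1. After x ≥ 14: [(14,58/3) (14,21/5) (16,5) (18,7) (19,12) (19,19)]
2. After x ≤ 20: [(14,58/3) (14,21/5) (16,5) (18,7) (19,12) (19,19)]
3. After y ≥ 15: [(14,58/3) (14,15) (19,15) (19,19)]
4. After y ≤ 17: [(14,17) (14,15) (19,15) (19,17)]
5. Canonical ring: [(14,15) (19,15) (19,17) (14,17)]

Clipped polygon: [(14,15) (19,15) (19,17) (14,17)]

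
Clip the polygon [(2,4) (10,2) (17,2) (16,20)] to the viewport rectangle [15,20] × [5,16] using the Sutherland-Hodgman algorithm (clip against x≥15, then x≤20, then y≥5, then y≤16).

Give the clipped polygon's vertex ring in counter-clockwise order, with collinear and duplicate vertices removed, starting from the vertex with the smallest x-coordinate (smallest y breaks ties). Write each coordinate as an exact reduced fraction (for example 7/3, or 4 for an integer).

Clipped polygon: [(15,5) (101/6,5) (146/9,16) (15,16)]

1. After x ≥ 15: [(15,132/7) (15,2) (17,2) (16,20)]
2. After x ≤ 20: [(15,132/7) (15,2) (17,2) (16,20)]
3. After y ≥ 5: [(15,132/7) (15,5) (101/6,5) (16,20)]
4. After y ≤ 16: [(15,16) (15,5) (101/6,5) (146/9,16)]
5. Canonical ring: [(15,5) (101/6,5) (146/9,16) (15,16)]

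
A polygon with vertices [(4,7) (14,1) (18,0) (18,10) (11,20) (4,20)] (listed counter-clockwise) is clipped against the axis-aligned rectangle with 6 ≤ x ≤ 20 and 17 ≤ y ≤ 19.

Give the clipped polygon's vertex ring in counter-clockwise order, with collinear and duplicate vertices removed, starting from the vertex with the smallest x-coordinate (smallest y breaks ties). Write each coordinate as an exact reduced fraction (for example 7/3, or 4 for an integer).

1. After x ≥ 6: [(6,29/5) (14,1) (18,0) (18,10) (11,20) (6,20)]
2. After x ≤ 20: [(6,29/5) (14,1) (18,0) (18,10) (11,20) (6,20)]
3. After y ≥ 17: [(6,17) (131/10,17) (11,20) (6,20)]
4. After y ≤ 19: [(6,19) (6,17) (131/10,17) (117/10,19)]
5. Canonical ring: [(6,17) (131/10,17) (117/10,19) (6,19)]

Clipped polygon: [(6,17) (131/10,17) (117/10,19) (6,19)]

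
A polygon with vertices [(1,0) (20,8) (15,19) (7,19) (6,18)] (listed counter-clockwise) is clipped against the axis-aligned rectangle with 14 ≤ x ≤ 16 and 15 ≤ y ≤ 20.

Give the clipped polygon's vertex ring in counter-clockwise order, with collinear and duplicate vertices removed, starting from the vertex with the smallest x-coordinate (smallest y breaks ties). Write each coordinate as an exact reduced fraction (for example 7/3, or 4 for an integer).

1. After x ≥ 14: [(14,104/19) (20,8) (15,19) (14,19)]
2. After x ≤ 16: [(14,104/19) (16,120/19) (16,84/5) (15,19) (14,19)]
3. After y ≥ 15: [(14,15) (16,15) (16,84/5) (15,19) (14,19)]
4. After y ≤ 20: [(14,15) (16,15) (16,84/5) (15,19) (14,19)]
5. Canonical ring: [(14,15) (16,15) (16,84/5) (15,19) (14,19)]

Clipped polygon: [(14,15) (16,15) (16,84/5) (15,19) (14,19)]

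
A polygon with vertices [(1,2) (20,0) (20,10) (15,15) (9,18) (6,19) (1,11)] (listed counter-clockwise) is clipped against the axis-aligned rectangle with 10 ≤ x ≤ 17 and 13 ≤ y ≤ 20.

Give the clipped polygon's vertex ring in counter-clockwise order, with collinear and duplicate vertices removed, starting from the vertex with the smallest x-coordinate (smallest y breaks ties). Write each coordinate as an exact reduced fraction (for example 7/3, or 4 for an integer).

Clipped polygon: [(10,13) (17,13) (15,15) (10,35/2)]

1. After x ≥ 10: [(10,20/19) (20,0) (20,10) (15,15) (10,35/2)]
2. After x ≤ 17: [(10,20/19) (17,6/19) (17,13) (15,15) (10,35/2)]
3. After y ≥ 13: [(10,13) (17,13) (17,13) (15,15) (10,35/2)]
4. After y ≤ 20: [(10,13) (17,13) (17,13) (15,15) (10,35/2)]
5. Canonical ring: [(10,13) (17,13) (15,15) (10,35/2)]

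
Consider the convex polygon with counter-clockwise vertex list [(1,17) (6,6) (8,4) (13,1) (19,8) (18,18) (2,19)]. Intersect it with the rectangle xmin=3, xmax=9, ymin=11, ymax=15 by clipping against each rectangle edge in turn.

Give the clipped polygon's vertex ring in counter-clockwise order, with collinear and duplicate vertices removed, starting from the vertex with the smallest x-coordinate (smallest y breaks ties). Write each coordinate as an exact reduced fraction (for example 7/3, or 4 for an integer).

Clipped polygon: [(3,63/5) (41/11,11) (9,11) (9,15) (3,15)]

1. After x ≥ 3: [(3,63/5) (6,6) (8,4) (13,1) (19,8) (18,18) (3,303/16)]
2. After x ≤ 9: [(3,63/5) (6,6) (8,4) (9,17/5) (9,297/16) (3,303/16)]
3. After y ≥ 11: [(3,63/5) (41/11,11) (9,11) (9,297/16) (3,303/16)]
4. After y ≤ 15: [(3,15) (3,63/5) (41/11,11) (9,11) (9,15)]
5. Canonical ring: [(3,63/5) (41/11,11) (9,11) (9,15) (3,15)]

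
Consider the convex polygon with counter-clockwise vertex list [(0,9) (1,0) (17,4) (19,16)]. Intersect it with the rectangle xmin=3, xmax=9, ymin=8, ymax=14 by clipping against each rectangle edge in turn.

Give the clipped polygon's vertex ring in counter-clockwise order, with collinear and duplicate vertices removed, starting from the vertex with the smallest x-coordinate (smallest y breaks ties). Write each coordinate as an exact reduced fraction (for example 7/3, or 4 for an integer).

1. After x ≥ 3: [(3,192/19) (3,1/2) (17,4) (19,16)]
2. After x ≤ 9: [(9,234/19) (3,192/19) (3,1/2) (9,2)]
3. After y ≥ 8: [(9,8) (9,234/19) (3,192/19) (3,8)]
4. After y ≤ 14: [(9,8) (9,234/19) (3,192/19) (3,8)]
5. Canonical ring: [(3,8) (9,8) (9,234/19) (3,192/19)]

Clipped polygon: [(3,8) (9,8) (9,234/19) (3,192/19)]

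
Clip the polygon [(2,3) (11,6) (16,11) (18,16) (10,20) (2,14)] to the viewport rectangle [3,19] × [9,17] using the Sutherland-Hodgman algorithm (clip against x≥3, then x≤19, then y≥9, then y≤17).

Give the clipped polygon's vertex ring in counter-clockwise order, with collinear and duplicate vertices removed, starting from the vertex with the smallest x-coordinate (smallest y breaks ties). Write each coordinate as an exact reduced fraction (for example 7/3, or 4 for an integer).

1. After x ≥ 3: [(3,10/3) (11,6) (16,11) (18,16) (10,20) (3,59/4)]
2. After x ≤ 19: [(3,10/3) (11,6) (16,11) (18,16) (10,20) (3,59/4)]
3. After y ≥ 9: [(3,9) (14,9) (16,11) (18,16) (10,20) (3,59/4)]
4. After y ≤ 17: [(3,9) (14,9) (16,11) (18,16) (16,17) (6,17) (3,59/4)]
5. Canonical ring: [(3,9) (14,9) (16,11) (18,16) (16,17) (6,17) (3,59/4)]

Clipped polygon: [(3,9) (14,9) (16,11) (18,16) (16,17) (6,17) (3,59/4)]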